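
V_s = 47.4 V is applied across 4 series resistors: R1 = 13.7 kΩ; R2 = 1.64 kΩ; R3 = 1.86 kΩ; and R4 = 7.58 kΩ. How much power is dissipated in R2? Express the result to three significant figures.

P ≈ 6.00 mW

ΣR = 24.78 kΩ → I = 47.4/24.78 = 1.913 mA.
P = I²R = 3.659 × 1.64 = 6.001 mW.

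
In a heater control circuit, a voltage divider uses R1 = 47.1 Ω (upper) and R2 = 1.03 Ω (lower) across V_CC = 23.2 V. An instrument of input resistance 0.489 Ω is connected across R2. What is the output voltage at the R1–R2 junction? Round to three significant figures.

V_out ≈ 0.162 V

R2 ‖ R_L = (1.03 × 0.489)/(1.03 + 0.489) = 0.3316 Ω.
Now apply the divider: V_out = 23.2 × 0.006991 = 0.1622 V.
(Unloaded it would be 0.496 V; the load pulls it down.)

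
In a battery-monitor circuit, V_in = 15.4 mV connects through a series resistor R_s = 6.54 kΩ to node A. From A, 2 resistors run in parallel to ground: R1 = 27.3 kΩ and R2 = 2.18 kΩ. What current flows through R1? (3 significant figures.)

I ≈ 0.133 µA

Parallel bank: R_p = 1/(1/27.3 + 1/2.18) = 2.019 kΩ.
Node voltage V_A = V_in · R_p/(R_s + R_p) = 15.4 × 0.2359 = 3.632 mV.
I(R1) = V_A / R1 = 3.632/27.3 = 0.1331 µA.
(Equivalently: I_total = 1.799 µA, then current-divider fraction G_k/ΣG = 0.07395.)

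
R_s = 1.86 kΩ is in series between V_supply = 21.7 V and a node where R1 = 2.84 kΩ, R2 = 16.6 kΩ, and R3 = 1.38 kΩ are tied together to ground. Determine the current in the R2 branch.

Parallel bank: R_p = 1/(1/2.84 + 1/16.6 + 1/1.38) = 0.8795 kΩ.
V_A by voltage divider: V_A = 21.7 × 0.8795/(1.86 + 0.8795) = 6.967 V.
Branch current I = V_A/R2 = 6.967/16.6 = 0.4197 mA.

I ≈ 0.420 mA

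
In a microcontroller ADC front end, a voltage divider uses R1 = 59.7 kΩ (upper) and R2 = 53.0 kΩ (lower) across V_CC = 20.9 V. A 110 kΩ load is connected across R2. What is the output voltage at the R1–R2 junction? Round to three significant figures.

The load sits in parallel with R2, giving an effective lower resistance R2' = R2·R_L/(R2+R_L) = 35.77 kΩ.
Now apply the divider: V_out = 20.9 × 0.3747 = 7.830 V.

V_out ≈ 7.83 V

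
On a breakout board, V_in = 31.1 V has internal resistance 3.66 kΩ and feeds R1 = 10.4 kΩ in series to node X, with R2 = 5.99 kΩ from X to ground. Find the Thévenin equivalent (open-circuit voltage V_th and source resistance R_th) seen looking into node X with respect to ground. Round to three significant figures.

V_th ≈ 9.29 V, R_th ≈ 4.20 kΩ

R1' = 3.66 + 10.4 = 14.06 kΩ (source resistance + R1).
V_th is the unloaded tap voltage: V_in · R2/(R1'+R2) = 31.1 × 0.2988 = 9.291 V.
Zeroing V_in shorts the top of R1' to ground, so R_th = R1' ‖ R2 = 4.200 kΩ.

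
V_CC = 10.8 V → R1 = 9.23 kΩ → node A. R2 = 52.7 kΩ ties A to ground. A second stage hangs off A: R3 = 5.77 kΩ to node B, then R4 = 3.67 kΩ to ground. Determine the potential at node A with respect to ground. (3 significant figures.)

V_A ≈ 5.02 V

Node A sees R2 in parallel with the series input of stage 2, R3 + R4 = 9.440 kΩ.
Effective lower resistance at A: R2 ‖ 9.440 = 8.006 kΩ.
So V_A = 10.8 × 0.4645 = 5.016 V.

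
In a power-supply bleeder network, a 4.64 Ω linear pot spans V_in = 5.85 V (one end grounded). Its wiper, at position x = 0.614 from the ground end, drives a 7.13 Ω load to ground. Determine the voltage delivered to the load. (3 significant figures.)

V_out ≈ 3.11 V

Lower segment x·R_p = 2.849 Ω; upper segment (1−x)·R_p = 1.791 Ω.
(x·R_p) ‖ R_L = 2.036 Ω.
Loaded-divider output: V_out = 5.85 × 0.5320 = 3.112 V.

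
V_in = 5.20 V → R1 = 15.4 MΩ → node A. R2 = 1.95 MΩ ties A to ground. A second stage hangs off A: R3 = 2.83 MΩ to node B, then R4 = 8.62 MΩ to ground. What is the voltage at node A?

V_A ≈ 0.508 V

Node A sees R2 in parallel with the series input of stage 2, R3 + R4 = 11.45 MΩ.
Effective lower resistance at A: R2 ‖ 11.45 = 1.666 MΩ.
V_A = 5.20 × 1.666/(15.4 + 1.666) = 0.5077 V.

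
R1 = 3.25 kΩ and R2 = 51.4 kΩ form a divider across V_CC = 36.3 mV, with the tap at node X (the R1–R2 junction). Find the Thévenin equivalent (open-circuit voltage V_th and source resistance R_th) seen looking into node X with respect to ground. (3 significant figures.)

V_th ≈ 34.1 mV, R_th ≈ 3.06 kΩ

V_th is the unloaded tap voltage: V_CC · R2/(R1+R2) = 36.3 × 0.9405 = 34.14 mV.
With V_CC suppressed (replaced by a short), R_th = R1 ‖ R2 = (3.250 × 51.4)/(3.250 + 51.4) = 3.057 kΩ.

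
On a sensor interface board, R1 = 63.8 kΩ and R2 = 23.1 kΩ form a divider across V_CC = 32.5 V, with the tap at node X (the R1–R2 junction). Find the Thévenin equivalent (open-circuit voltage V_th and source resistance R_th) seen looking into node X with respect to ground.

V_th ≈ 8.64 V, R_th ≈ 17.0 kΩ

Open-circuit (no load on X): V_th = V_CC · R2/(R1 + R2) = 32.5 × 23.1/(63.80 + 23.1) = 8.639 V.
Looking into X with the source shorted: R_th = R1·R2/(R1+R2) = 63.80 × 23.1/86.90 = 16.96 kΩ.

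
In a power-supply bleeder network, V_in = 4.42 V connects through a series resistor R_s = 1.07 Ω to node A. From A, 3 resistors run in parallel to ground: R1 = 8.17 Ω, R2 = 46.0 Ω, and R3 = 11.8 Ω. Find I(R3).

Equivalent of the parallel group: R_p = 4.369 Ω.
V_A by voltage divider: V_A = 4.42 × 4.369/(1.07 + 4.369) = 3.550 V.
I(R3) = V_A / R3 = 3.550/11.8 = 0.3009 A.

I ≈ 0.301 A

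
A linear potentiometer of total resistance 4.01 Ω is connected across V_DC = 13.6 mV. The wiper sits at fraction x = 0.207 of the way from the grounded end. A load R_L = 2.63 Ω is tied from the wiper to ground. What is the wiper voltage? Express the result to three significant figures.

V_out ≈ 2.25 mV

The pot divides into 3.180 Ω above the wiper and 0.8301 Ω below.
(x·R_p) ‖ R_L = 0.6309 Ω.
Then V_out = V_DC · 0.6309/(3.180 + 0.6309) = 2.252 mV.
(Unloaded: V_out = x·V_DC = 2.82 mV.)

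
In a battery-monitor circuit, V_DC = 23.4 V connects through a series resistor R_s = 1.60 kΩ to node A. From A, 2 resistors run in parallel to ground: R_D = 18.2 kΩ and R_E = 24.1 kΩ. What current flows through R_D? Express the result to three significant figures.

I ≈ 1.11 mA

Equivalent of the parallel group: R_p = 10.37 kΩ.
V_A = 23.4 × 10.37/11.97 = 20.27 V.
I(R_D) = V_A / R_D = 20.27/18.2 = 1.114 mA.
(Check via current divider: I_total = 1.955 mA; share G_k/ΣG = 0.5697 → same result.)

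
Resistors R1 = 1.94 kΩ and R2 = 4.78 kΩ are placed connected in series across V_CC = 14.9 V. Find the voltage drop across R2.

Series total: ΣR = 1.94 + 4.78 = 6.720 kΩ.
V = V_CC · R/ΣR = 14.9 × 0.7113 = 10.60 V.

V ≈ 10.6 V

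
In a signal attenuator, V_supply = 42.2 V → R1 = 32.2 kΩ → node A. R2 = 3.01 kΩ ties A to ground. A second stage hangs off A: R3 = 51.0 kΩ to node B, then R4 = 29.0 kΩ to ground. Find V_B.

V_B ≈ 1.26 V

The second stage (R3 + R4 = 80.00 kΩ) loads node A in parallel with R2.
Effective lower resistance at A: R2 ‖ 80.00 = 2.901 kΩ.
First divider: V_A = V_supply · 2.901/(32.2 + 2.901) = 3.488 V.
V_B = V_A × 0.3625 = 1.264 V.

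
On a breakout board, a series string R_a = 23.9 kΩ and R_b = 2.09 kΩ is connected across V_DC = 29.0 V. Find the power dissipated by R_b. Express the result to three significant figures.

P ≈ 2.60 mW

Series current I = V_DC/ΣR = 29.0/25.99 = 1.116 mA.
P = I²R = 1.245 × 2.09 = 2.602 mW.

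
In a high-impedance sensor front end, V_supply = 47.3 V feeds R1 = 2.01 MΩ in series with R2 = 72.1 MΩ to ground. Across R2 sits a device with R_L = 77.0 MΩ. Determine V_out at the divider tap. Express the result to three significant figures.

V_out ≈ 44.9 V

R2 ‖ R_L = (72.1 × 77.0)/(72.1 + 77.0) = 37.23 MΩ.
Now apply the divider: V_out = 47.3 × 0.9488 = 44.88 V.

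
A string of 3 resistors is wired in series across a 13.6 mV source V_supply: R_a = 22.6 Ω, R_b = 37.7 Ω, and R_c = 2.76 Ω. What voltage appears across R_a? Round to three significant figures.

Total series resistance ΣR = 22.6 + 37.7 + 2.76 = 63.06 Ω.
By the voltage-divider rule, V = 13.6 × 22.60/63.06 = 4.874 mV.

V ≈ 4.87 mV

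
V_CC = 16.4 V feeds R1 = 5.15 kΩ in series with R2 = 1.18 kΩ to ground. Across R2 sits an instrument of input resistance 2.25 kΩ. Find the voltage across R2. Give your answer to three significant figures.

V_out ≈ 2.14 V

The load sits in parallel with R2, giving an effective lower resistance R2' = R2·R_L/(R2+R_L) = 0.7741 kΩ.
Voltage divider with the loaded lower leg: V_out = 16.4 × 0.7741/(5.15 + 0.7741) = 16.4 × 0.1307 = 2.143 V.
(Unloaded it would be 3.06 V; the load pulls it down.)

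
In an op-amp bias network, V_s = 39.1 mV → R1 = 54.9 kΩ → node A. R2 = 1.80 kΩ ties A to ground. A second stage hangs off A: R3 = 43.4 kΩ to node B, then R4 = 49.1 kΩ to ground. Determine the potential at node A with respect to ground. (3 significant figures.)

Node A sees R2 in parallel with the series input of stage 2, R3 + R4 = 92.50 kΩ.
Effective lower resistance at A: R2 ‖ 92.50 = 1.766 kΩ.
So V_A = 39.1 × 0.03116 = 1.218 mV.

V_A ≈ 1.22 mV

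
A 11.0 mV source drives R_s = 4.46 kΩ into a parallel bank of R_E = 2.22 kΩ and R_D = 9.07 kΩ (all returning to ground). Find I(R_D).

I ≈ 0.346 µA

Equivalent of the parallel group: R_p = 1.783 kΩ.
V_A by voltage divider: V_A = 11.0 × 1.783/(4.46 + 1.783) = 3.142 mV.
Branch current I = V_A/R_D = 3.142/9.07 = 0.3464 µA.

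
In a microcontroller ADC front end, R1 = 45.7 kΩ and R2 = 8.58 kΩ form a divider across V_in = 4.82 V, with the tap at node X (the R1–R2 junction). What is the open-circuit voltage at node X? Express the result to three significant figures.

With X open, the divider is unloaded: V_th = 4.82 × 8.58/54.28 = 0.7619 V.

V_th ≈ 0.762 V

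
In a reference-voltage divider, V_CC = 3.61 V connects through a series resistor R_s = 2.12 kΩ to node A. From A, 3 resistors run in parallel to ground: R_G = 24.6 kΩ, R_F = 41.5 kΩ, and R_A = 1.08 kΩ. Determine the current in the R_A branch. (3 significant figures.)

Combine the parallel branches: R_p = (1/24.6 + 1/41.5 + 1/1.08)⁻¹ = 1.009 kΩ.
Node voltage V_A = V_CC · R_p/(R_s + R_p) = 3.61 × 0.3226 = 1.164 V.
Branch current I = V_A/R_A = 1.164/1.08 = 1.078 mA.
(Check via current divider: I_total = 1.154 mA; share G_k/ΣG = 0.9346 → same result.)

I ≈ 1.08 mA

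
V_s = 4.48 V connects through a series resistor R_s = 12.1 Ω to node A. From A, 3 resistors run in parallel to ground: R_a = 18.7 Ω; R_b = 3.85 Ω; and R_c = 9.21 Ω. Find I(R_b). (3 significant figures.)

I ≈ 0.191 A

Combine the parallel branches: R_p = (1/18.7 + 1/3.85 + 1/9.21)⁻¹ = 2.371 Ω.
V_A by voltage divider: V_A = 4.48 × 2.371/(12.1 + 2.371) = 0.7340 V.
I(R_b) = V_A / R_b = 0.7340/3.85 = 0.1906 A.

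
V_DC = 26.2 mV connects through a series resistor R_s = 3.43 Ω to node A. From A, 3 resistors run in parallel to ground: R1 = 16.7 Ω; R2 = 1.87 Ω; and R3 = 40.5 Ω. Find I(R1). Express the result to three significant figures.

Parallel bank: R_p = 1/(1/16.7 + 1/1.87 + 1/40.5) = 1.615 Ω.
Node voltage V_A = V_DC · R_p/(R_s + R_p) = 26.2 × 0.3201 = 8.386 mV.
Branch current I = V_A/R1 = 8.386/16.7 = 0.5021 mA.

I ≈ 0.502 mA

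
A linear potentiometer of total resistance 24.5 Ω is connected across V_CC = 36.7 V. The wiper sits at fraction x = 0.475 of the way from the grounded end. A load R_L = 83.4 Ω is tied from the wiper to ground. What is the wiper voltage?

Lower segment x·R_p = 11.64 Ω; upper segment (1−x)·R_p = 12.86 Ω.
R_L loads the lower segment: effective lower R = 10.21 Ω.
Then V_out = V_CC · 10.21/(12.86 + 10.21) = 16.24 V.
(Unloaded: V_out = x·V_CC = 17.4 V.)

V_out ≈ 16.2 V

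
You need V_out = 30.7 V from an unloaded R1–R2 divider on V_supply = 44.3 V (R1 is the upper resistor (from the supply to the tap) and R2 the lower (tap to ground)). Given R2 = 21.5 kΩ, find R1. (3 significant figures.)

The divider ratio is R2/(R1+R2) = 30.7/44.3 = 0.6930.
Rearranging, R1 = R2·(1−k)/k = 21.5 × 0.4430 = 9.524 kΩ.

R1 ≈ 9.52 kΩ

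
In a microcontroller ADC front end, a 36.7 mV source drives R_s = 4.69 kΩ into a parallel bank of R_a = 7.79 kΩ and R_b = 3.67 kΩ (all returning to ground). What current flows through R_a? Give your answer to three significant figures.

I ≈ 1.64 µA

Parallel bank: R_p = 1/(1/7.79 + 1/3.67) = 2.495 kΩ.
Node voltage V_A = V_DC · R_p/(R_s + R_p) = 36.7 × 0.3472 = 12.74 mV.
Branch current I = V_A/R_a = 12.74/7.79 = 1.636 µA.
(Equivalently: I_total = 5.108 µA, then current-divider fraction G_k/ΣG = 0.3202.)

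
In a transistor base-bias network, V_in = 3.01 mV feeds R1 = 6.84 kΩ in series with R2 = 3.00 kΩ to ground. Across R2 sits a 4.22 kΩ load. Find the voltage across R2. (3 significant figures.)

V_out ≈ 0.614 mV

R2 ‖ R_L = (3.00 × 4.22)/(3.00 + 4.22) = 1.753 kΩ.
Then V_out = V_in · R2'/(R1 + R2') = 3.01 × 1.753/8.593 = 0.6142 mV.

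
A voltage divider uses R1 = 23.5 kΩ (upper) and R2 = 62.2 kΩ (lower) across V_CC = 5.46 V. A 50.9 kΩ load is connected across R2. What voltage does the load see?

V_out ≈ 2.97 V

The load sits in parallel with R2, giving an effective lower resistance R2' = R2·R_L/(R2+R_L) = 27.99 kΩ.
Now apply the divider: V_out = 5.46 × 0.5436 = 2.968 V.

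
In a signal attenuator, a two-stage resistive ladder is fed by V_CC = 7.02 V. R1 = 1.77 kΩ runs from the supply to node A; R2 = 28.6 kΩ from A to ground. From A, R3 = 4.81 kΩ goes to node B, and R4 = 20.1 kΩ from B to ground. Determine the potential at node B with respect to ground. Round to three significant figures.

The second stage (R3 + R4 = 24.91 kΩ) loads node A in parallel with R2.
R2 ‖ (R3+R4) = 13.31 kΩ.
So V_A = 7.02 × 0.8827 = 6.196 V.
Then the unloaded second divider: V_B = V_A × R4/(R3+R4) = 6.196 × 0.8069 = 5.000 V.

V_B ≈ 5.00 V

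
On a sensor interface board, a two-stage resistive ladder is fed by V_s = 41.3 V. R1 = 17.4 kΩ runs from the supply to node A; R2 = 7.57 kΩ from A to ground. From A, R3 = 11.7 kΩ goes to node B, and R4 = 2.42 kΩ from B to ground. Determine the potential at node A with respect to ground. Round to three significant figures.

The second stage (R3 + R4 = 14.12 kΩ) loads node A in parallel with R2.
R2 ‖ (R3+R4) = 4.928 kΩ.
So V_A = 41.3 × 0.2207 = 9.115 V.

V_A ≈ 9.12 V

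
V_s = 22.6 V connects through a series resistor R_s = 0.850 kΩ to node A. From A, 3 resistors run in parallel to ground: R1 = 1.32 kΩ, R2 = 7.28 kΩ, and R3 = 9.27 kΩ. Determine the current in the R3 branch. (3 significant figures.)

Equivalent of the parallel group: R_p = 0.9972 kΩ.
V_A = 22.6 × 0.9972/1.847 = 12.20 V.
I(R3) = V_A / R3 = 12.20/9.27 = 1.316 mA.
(Equivalently: I_total = 12.23 mA, then current-divider fraction G_k/ΣG = 0.1076.)

I ≈ 1.32 mA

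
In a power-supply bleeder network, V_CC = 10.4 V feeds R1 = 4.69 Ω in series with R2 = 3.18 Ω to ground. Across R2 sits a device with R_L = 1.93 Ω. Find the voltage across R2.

V_out ≈ 2.12 V

First combine the lower leg with the load: R2 ‖ R_L = 1.201 Ω.
Then V_out = V_CC · R2'/(R1 + R2') = 10.4 × 1.201/5.891 = 2.120 V.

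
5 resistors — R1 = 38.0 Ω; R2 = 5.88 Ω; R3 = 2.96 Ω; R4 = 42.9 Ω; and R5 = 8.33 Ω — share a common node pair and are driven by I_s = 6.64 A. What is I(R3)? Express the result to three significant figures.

I ≈ 3.31 A

Conductances: ΣG = 1/38.0 + 1/5.88 + 1/2.96 + 1/42.9 + 1/8.33 = 0.6776 (1/Ω).
Current divider: I(R3) = I_s · G_k/ΣG = 6.64 × (0.3378/0.6776) = 6.64 × 0.4986 = 3.311 A.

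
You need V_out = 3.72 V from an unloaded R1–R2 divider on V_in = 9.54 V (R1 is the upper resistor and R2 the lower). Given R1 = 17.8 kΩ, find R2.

V_out/V_in = R2/(R1+R2) = 0.3899.
R2 = R1 · 0.3899/(1 − 0.3899) = 11.38 kΩ.

R2 ≈ 11.4 kΩ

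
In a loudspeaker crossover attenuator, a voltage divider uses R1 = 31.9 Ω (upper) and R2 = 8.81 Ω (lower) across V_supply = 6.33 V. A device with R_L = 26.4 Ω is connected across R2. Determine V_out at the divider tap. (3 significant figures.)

V_out ≈ 1.09 V

The load sits in parallel with R2, giving an effective lower resistance R2' = R2·R_L/(R2+R_L) = 6.606 Ω.
Voltage divider with the loaded lower leg: V_out = 6.33 × 6.606/(31.9 + 6.606) = 6.33 × 0.1715 = 1.086 V.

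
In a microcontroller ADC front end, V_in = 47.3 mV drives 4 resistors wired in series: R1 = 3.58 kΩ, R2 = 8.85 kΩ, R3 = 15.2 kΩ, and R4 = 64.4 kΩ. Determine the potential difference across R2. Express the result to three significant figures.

V ≈ 4.55 mV

ΣR = 3.58 + 8.85 + 15.2 + 64.4 = 92.03 kΩ.
V = V_in · R/ΣR = 47.3 × 0.09616 = 4.549 mV.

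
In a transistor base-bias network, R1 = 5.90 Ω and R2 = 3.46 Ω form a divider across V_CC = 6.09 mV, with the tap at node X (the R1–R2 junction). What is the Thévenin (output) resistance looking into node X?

With V_CC suppressed (replaced by a short), R_th = R1 ‖ R2 = (5.900 × 3.46)/(5.900 + 3.46) = 2.181 Ω.

R_th ≈ 2.18 Ω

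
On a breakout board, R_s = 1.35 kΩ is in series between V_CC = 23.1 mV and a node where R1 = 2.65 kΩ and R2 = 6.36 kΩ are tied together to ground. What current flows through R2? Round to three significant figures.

I ≈ 2.11 µA

Parallel bank: R_p = 1/(1/2.65 + 1/6.36) = 1.871 kΩ.
V_A by voltage divider: V_A = 23.1 × 1.871/(1.35 + 1.871) = 13.42 mV.
I(R2) = V_A / R2 = 13.42/6.36 = 2.110 µA.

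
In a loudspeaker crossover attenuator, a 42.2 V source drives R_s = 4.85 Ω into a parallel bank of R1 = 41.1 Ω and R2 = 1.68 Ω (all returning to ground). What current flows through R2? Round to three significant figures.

Combine the parallel branches: R_p = (1/41.1 + 1/1.68)⁻¹ = 1.614 Ω.
Node voltage V_A = V_CC · R_p/(R_s + R_p) = 42.2 × 0.2497 = 10.54 V.
Branch current I = V_A/R2 = 10.54/1.68 = 6.272 A.

I ≈ 6.27 A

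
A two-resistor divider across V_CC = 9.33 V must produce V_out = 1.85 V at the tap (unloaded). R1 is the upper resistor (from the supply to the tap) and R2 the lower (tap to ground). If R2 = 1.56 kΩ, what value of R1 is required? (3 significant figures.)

V_out/V_CC = R2/(R1+R2) = 0.1983.
R1 = R2·(1/k − 1) = 1.56 × 4.043 = 6.307 kΩ.

R1 ≈ 6.31 kΩ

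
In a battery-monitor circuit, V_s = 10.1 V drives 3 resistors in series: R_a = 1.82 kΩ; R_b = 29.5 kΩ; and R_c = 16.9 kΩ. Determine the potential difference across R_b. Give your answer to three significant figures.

Total series resistance ΣR = 1.82 + 29.5 + 16.9 = 48.22 kΩ.
V = V_s · R/ΣR = 10.1 × 0.6118 = 6.179 V.

V ≈ 6.18 V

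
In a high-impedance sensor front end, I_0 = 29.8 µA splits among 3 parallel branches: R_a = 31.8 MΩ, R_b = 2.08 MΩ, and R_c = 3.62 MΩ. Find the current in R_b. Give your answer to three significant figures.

I ≈ 18.2 µA

Total conductance ΣG = 1/31.8 + 1/2.08 + 1/3.62 = 0.7885 (units of 1/MΩ).
Current divider: I(R_b) = I_0 · G_k/ΣG = 29.8 × (0.4808/0.7885) = 29.8 × 0.6098 = 18.17 µA.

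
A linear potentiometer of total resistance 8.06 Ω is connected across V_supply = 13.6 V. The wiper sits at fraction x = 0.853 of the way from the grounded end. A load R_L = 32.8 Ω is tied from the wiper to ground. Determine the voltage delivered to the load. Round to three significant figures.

Lower segment x·R_p = 6.875 Ω; upper segment (1−x)·R_p = 1.185 Ω.
(x·R_p) ‖ R_L = 5.684 Ω.
V_out = 13.6 × 5.684/(1.185 + 5.684) = 11.25 V.
(Unloaded: V_out = x·V_supply = 11.6 V.)

V_out ≈ 11.3 V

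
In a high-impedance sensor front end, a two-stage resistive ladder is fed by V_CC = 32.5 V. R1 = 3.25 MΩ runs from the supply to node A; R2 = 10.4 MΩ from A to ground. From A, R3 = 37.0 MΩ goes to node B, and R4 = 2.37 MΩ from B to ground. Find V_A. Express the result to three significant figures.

V_A ≈ 23.3 V

Node A sees R2 in parallel with the series input of stage 2, R3 + R4 = 39.37 MΩ.
R2 ‖ (R3+R4) = 8.227 MΩ.
So V_A = 32.5 × 0.7168 = 23.30 V.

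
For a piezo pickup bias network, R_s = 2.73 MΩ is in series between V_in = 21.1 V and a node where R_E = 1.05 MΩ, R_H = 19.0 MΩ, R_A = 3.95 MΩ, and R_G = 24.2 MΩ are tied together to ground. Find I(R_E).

Parallel bank: R_p = 1/(1/1.05 + 1/19.0 + 1/3.95 + 1/24.2) = 0.7695 MΩ.
Node voltage V_A = V_in · R_p/(R_s + R_p) = 21.1 × 0.2199 = 4.640 V.
I(R_E) = V_A / R_E = 4.640/1.05 = 4.419 µA.

I ≈ 4.42 µA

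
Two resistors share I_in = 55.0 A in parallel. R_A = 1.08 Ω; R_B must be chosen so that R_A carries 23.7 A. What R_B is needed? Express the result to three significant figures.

R_B ≈ 0.818 Ω

Two-branch current divider: I_A = I_in · R_B/(R_A + R_B).
23.7/55.0 = R_B/(R_A + R_B) → R_B = R_A · (0.4309)/(1 − 0.4309) = 1.08 × 0.7572 = 0.8178 Ω.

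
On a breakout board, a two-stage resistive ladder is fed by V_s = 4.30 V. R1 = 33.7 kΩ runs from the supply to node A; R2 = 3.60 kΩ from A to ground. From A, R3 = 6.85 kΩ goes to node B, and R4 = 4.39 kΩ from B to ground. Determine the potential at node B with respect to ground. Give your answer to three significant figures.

V_B ≈ 0.126 V

Node A sees R2 in parallel with the series input of stage 2, R3 + R4 = 11.24 kΩ.
R2 ‖ (R3+R4) = 2.727 kΩ.
First divider: V_A = V_s · 2.727/(33.7 + 2.727) = 0.3219 V.
V_B = V_A × 0.3906 = 0.1257 V.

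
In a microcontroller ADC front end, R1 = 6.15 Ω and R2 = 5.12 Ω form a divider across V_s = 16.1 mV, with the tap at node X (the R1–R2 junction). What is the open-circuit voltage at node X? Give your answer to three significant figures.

V_th ≈ 7.31 mV

Open-circuit (no load on X): V_th = V_s · R2/(R1 + R2) = 16.1 × 5.12/(6.150 + 5.12) = 7.314 mV.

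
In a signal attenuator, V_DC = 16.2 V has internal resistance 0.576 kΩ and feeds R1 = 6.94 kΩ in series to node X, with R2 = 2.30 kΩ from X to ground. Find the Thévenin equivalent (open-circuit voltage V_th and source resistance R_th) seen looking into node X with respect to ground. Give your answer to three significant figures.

V_th ≈ 3.80 V, R_th ≈ 1.76 kΩ

R1' = 0.576 + 6.94 = 7.516 kΩ (source resistance + R1).
Open-circuit (no load on X): V_th = V_DC · R2/(R1' + R2) = 16.2 × 2.30/(7.516 + 2.30) = 3.796 V.
With V_DC suppressed (replaced by a short), R_th = R1' ‖ R2 = (7.516 × 2.30)/(7.516 + 2.30) = 1.761 kΩ.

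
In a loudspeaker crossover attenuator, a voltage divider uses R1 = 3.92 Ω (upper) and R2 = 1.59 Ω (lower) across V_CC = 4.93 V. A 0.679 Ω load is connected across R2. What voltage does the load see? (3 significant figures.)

The load sits in parallel with R2, giving an effective lower resistance R2' = R2·R_L/(R2+R_L) = 0.4758 Ω.
Then V_out = V_CC · R2'/(R1 + R2') = 4.93 × 0.4758/4.396 = 0.5336 V.

V_out ≈ 0.534 V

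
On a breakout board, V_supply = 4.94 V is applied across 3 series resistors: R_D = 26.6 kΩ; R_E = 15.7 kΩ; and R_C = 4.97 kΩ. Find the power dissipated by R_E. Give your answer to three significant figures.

Series current I = V_supply/ΣR = 4.94/47.27 = 0.1045 mA.
V(R_E) = I·R = 1.641 V; P = V·I = 1.641 × 0.1045 = 0.1715 mW.

P ≈ 0.171 mW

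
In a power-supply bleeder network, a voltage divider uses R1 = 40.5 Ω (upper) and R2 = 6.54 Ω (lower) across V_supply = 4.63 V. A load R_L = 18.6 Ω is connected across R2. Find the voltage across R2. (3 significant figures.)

V_out ≈ 0.494 V

R2 ‖ R_L = (6.54 × 18.6)/(6.54 + 18.6) = 4.839 Ω.
Now apply the divider: V_out = 4.63 × 0.1067 = 0.4941 V.
(Unloaded it would be 0.644 V; the load pulls it down.)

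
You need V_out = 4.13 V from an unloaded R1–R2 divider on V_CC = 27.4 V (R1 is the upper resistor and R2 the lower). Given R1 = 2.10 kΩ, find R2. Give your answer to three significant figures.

V_out/V_CC = R2/(R1+R2) = 0.1507.
R2 = R1 · 0.1507/(1 − 0.1507) = 0.3727 kΩ.

R2 ≈ 0.373 kΩ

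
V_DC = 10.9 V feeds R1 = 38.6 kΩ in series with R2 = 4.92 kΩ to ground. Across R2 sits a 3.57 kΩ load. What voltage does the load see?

R2 ‖ R_L = (4.92 × 3.57)/(4.92 + 3.57) = 2.069 kΩ.
Voltage divider with the loaded lower leg: V_out = 10.9 × 2.069/(38.6 + 2.069) = 10.9 × 0.05087 = 0.5545 V.
(Unloaded it would be 1.23 V; the load pulls it down.)

V_out ≈ 0.554 V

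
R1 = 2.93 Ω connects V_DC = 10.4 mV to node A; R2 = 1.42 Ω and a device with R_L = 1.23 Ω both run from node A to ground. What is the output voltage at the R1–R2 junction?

V_out ≈ 1.91 mV

The load sits in parallel with R2, giving an effective lower resistance R2' = R2·R_L/(R2+R_L) = 0.6591 Ω.
Now apply the divider: V_out = 10.4 × 0.1836 = 1.910 mV.
(Unloaded it would be 3.39 mV; the load pulls it down.)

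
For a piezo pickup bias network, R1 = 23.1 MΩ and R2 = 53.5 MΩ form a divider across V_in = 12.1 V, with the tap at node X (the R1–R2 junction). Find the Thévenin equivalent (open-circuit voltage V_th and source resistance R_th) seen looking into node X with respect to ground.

V_th ≈ 8.45 V, R_th ≈ 16.1 MΩ

V_th is the unloaded tap voltage: V_in · R2/(R1+R2) = 12.1 × 0.6984 = 8.451 V.
With V_in suppressed (replaced by a short), R_th = R1 ‖ R2 = (23.10 × 53.5)/(23.10 + 53.5) = 16.13 MΩ.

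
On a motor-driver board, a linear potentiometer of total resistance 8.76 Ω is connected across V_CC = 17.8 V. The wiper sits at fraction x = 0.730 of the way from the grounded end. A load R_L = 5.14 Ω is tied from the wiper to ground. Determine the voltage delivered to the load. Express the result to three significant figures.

Split the track: R_lower = x·R_p = 6.395 Ω, R_upper = (1−x)·R_p = 2.365 Ω.
Lower segment in parallel with the load: 6.395 ‖ 5.14 = 2.850 Ω.
Then V_out = V_CC · 2.850/(2.365 + 2.850) = 9.727 V.

V_out ≈ 9.73 V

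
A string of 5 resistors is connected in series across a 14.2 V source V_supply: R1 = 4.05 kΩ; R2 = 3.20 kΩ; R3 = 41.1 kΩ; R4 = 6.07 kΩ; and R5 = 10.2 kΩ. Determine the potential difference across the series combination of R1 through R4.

Series total: ΣR = 4.05 + 3.20 + 41.1 + 6.07 + 10.2 = 64.62 kΩ.
R_{R1..R4} = 4.05 + 3.20 + 41.1 + 6.07 = 54.42 kΩ.
Voltage divider: V = V_supply · (54.42 / 64.62) = 14.2 × 0.8422 = 11.96 V.

V ≈ 12.0 V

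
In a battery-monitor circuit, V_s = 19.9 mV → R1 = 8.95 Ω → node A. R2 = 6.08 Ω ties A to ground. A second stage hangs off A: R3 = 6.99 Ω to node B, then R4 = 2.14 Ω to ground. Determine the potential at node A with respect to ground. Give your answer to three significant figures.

V_A ≈ 5.76 mV

Looking into the second stage from A: R3 + R4 = 9.130 Ω appears in parallel with R2.
R2 ‖ (R3+R4) = 3.650 Ω.
V_A = 19.9 × 3.650/(8.95 + 3.650) = 5.764 mV.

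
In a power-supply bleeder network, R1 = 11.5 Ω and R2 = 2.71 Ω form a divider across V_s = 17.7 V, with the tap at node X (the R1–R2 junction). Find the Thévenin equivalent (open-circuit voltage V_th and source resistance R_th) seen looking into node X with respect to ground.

Open-circuit (no load on X): V_th = V_s · R2/(R1 + R2) = 17.7 × 2.71/(11.50 + 2.71) = 3.376 V.
With V_s suppressed (replaced by a short), R_th = R1 ‖ R2 = (11.50 × 2.71)/(11.50 + 2.71) = 2.193 Ω.

V_th ≈ 3.38 V, R_th ≈ 2.19 Ω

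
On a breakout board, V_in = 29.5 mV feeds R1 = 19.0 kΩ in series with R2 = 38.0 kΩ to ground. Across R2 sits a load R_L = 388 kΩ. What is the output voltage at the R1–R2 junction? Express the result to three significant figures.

R2 ‖ R_L = (38.0 × 388)/(38.0 + 388) = 34.61 kΩ.
Then V_out = V_in · R2'/(R1 + R2') = 29.5 × 34.61/53.61 = 19.04 mV.

V_out ≈ 19.0 mV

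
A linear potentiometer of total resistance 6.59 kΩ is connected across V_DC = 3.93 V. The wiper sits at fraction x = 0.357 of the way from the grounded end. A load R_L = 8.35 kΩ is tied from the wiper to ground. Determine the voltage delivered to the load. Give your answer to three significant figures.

V_out ≈ 1.19 V

Lower segment x·R_p = 2.353 kΩ; upper segment (1−x)·R_p = 4.237 kΩ.
Lower segment in parallel with the load: 2.353 ‖ 8.35 = 1.835 kΩ.
V_out = 3.93 × 1.835/(4.237 + 1.835) = 1.188 V.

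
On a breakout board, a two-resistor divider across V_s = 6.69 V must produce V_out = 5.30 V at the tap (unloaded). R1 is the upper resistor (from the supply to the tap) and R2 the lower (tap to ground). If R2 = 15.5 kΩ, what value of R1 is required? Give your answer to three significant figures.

V_out/V_s = R2/(R1+R2) = 0.7922.
So R1 = R2 · (V_s/V_out − 1) = 15.5 × (6.69/5.30 − 1) = 15.5 × 0.2623 = 4.065 kΩ.

R1 ≈ 4.07 kΩ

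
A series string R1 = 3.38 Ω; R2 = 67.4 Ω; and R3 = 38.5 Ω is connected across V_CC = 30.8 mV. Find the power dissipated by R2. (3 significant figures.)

The common current is I = 30.8/109.3 = 0.2818 mA.
P(R2) = I²·R2 = (0.2818)² × 67.4 = 5.354 µW.

P ≈ 5.35 µW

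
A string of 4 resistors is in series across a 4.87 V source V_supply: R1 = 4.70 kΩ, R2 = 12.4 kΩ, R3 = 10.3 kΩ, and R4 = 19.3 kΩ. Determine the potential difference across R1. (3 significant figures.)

Total series resistance ΣR = 4.70 + 12.4 + 10.3 + 19.3 = 46.70 kΩ.
V = V_supply · R/ΣR = 4.87 × 0.1006 = 0.4901 V.

V ≈ 0.490 V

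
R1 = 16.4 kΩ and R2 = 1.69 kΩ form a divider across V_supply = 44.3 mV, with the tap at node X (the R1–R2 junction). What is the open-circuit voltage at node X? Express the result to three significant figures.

V_th is the unloaded tap voltage: V_supply · R2/(R1+R2) = 44.3 × 0.09342 = 4.139 mV.

V_th ≈ 4.14 mV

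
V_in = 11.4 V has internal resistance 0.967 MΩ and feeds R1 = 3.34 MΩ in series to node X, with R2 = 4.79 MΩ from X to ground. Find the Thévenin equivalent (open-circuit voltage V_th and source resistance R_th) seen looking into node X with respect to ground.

V_th ≈ 6.00 V, R_th ≈ 2.27 MΩ

R1' = 0.967 + 3.34 = 4.307 MΩ (source resistance + R1).
With X open, the divider is unloaded: V_th = 11.4 × 4.79/9.097 = 6.003 V.
Zeroing V_in shorts the top of R1' to ground, so R_th = R1' ‖ R2 = 2.268 MΩ.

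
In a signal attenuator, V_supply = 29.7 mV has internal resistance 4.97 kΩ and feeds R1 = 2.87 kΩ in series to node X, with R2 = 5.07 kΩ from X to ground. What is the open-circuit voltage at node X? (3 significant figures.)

V_th ≈ 11.7 mV

R1' = 4.97 + 2.87 = 7.840 kΩ (source resistance + R1).
Open-circuit (no load on X): V_th = V_supply · R2/(R1' + R2) = 29.7 × 5.07/(7.840 + 5.07) = 11.66 mV.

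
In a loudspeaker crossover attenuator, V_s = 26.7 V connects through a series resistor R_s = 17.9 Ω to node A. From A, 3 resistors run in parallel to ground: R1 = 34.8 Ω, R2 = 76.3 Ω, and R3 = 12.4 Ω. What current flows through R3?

Parallel bank: R_p = 1/(1/34.8 + 1/76.3 + 1/12.4) = 8.164 Ω.
V_A by voltage divider: V_A = 26.7 × 8.164/(17.9 + 8.164) = 8.363 V.
I(R3) = V_A / R3 = 8.363/12.4 = 0.6745 A.

I ≈ 0.674 A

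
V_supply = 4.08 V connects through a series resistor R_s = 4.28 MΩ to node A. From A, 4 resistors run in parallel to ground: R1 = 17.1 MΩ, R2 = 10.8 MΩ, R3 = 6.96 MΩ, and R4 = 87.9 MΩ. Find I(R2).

Equivalent of the parallel group: R_p = 3.267 MΩ.
Node voltage V_A = V_supply · R_p/(R_s + R_p) = 4.08 × 0.4329 = 1.766 V.
I(R2) = V_A / R2 = 1.766/10.8 = 0.1635 µA.

I ≈ 0.164 µA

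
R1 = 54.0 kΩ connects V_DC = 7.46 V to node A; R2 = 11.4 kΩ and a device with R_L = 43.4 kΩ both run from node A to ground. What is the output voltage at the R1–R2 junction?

V_out ≈ 1.07 V

The load sits in parallel with R2, giving an effective lower resistance R2' = R2·R_L/(R2+R_L) = 9.028 kΩ.
Voltage divider with the loaded lower leg: V_out = 7.46 × 9.028/(54.0 + 9.028) = 7.46 × 0.1432 = 1.069 V.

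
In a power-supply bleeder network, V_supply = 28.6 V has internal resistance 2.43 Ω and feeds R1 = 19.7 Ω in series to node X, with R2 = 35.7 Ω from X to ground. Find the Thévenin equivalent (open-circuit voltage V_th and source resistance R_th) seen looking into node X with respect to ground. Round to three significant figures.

R1' = 2.43 + 19.7 = 22.13 Ω (source resistance + R1).
Open-circuit (no load on X): V_th = V_supply · R2/(R1' + R2) = 28.6 × 35.7/(22.13 + 35.7) = 17.66 V.
Looking into X with the source shorted: R_th = R1'·R2/(R1'+R2) = 22.13 × 35.7/57.83 = 13.66 Ω.

V_th ≈ 17.7 V, R_th ≈ 13.7 Ω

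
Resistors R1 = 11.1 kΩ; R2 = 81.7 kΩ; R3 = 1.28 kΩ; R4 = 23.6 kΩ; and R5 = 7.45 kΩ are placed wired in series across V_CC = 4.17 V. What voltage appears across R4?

V ≈ 0.786 V

ΣR = 11.1 + 81.7 + 1.28 + 23.6 + 7.45 = 125.1 kΩ.
V = V_CC · R/ΣR = 4.17 × 0.1886 = 0.7865 V.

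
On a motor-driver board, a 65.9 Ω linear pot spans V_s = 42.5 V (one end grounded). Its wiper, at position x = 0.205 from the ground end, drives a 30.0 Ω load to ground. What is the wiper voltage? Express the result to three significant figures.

V_out ≈ 6.42 V

Split the track: R_lower = x·R_p = 13.51 Ω, R_upper = (1−x)·R_p = 52.39 Ω.
R_L loads the lower segment: effective lower R = 9.315 Ω.
V_out = 42.5 × 9.315/(52.39 + 9.315) = 6.416 V.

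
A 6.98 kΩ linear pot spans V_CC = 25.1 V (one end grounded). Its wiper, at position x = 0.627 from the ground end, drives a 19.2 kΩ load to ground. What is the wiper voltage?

The pot divides into 2.604 kΩ above the wiper and 4.376 kΩ below.
R_L loads the lower segment: effective lower R = 3.564 kΩ.
Then V_out = V_CC · 3.564/(2.604 + 3.564) = 14.50 V.

V_out ≈ 14.5 V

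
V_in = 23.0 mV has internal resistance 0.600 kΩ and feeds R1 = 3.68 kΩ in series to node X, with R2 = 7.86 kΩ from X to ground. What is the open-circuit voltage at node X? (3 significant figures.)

R1' = 0.600 + 3.68 = 4.280 kΩ (source resistance + R1).
With X open, the divider is unloaded: V_th = 23.0 × 7.86/12.14 = 14.89 mV.

V_th ≈ 14.9 mV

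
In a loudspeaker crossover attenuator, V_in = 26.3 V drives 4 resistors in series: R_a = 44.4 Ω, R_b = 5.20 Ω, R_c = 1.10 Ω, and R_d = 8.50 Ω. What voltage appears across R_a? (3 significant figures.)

V ≈ 19.7 V

Series total: ΣR = 44.4 + 5.20 + 1.10 + 8.50 = 59.20 Ω.
V = V_in · R/ΣR = 26.3 × 0.7500 = 19.73 V.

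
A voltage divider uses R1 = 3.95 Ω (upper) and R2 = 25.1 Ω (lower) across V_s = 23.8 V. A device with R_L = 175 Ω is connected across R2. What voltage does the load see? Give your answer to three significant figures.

V_out ≈ 20.2 V

R2 ‖ R_L = (25.1 × 175)/(25.1 + 175) = 21.95 Ω.
Then V_out = V_s · R2'/(R1 + R2') = 23.8 × 21.95/25.90 = 20.17 V.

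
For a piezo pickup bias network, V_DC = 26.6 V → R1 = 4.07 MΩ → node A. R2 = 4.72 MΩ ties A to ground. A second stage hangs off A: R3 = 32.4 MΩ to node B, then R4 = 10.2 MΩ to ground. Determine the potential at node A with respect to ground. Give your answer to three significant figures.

V_A ≈ 13.6 V

Looking into the second stage from A: R3 + R4 = 42.60 MΩ appears in parallel with R2.
Effective lower resistance at A: R2 ‖ 42.60 = 4.249 MΩ.
So V_A = 26.6 × 0.5108 = 13.59 V.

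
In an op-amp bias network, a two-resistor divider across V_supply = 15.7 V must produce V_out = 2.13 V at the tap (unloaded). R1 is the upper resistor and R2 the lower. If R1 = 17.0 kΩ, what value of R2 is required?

R2 ≈ 2.67 kΩ

V_out/V_supply = R2/(R1+R2) = 0.1357.
Rearranging, R2 = R1·k/(1−k) = 17.0 × 0.1570 = 2.668 kΩ.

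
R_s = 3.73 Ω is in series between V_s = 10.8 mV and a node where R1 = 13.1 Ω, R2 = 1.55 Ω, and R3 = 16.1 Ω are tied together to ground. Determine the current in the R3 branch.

Parallel bank: R_p = 1/(1/13.1 + 1/1.55 + 1/16.1) = 1.276 Ω.
V_A = 10.8 × 1.276/5.006 = 2.753 mV.
I(R3) = V_A / R3 = 2.753/16.1 = 0.1710 mA.

I ≈ 0.171 mA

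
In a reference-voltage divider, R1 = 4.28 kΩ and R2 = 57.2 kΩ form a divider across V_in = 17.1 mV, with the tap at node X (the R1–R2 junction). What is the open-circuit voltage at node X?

With X open, the divider is unloaded: V_th = 17.1 × 57.2/61.48 = 15.91 mV.

V_th ≈ 15.9 mV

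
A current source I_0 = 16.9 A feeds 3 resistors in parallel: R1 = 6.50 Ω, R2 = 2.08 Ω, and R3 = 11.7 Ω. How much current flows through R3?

I ≈ 2.01 A

ΣG = 1/6.50 + 1/2.08 + 1/11.7 = 0.7201.
R3 takes the fraction G_k/ΣG = 0.08547/0.7201 = 0.1187, so I = 16.9 × 0.1187 = 2.006 A.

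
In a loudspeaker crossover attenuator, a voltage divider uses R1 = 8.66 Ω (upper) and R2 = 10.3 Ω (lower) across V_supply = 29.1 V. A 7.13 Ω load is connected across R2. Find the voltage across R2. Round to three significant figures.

V_out ≈ 9.52 V

The load sits in parallel with R2, giving an effective lower resistance R2' = R2·R_L/(R2+R_L) = 4.213 Ω.
Voltage divider with the loaded lower leg: V_out = 29.1 × 4.213/(8.66 + 4.213) = 29.1 × 0.3273 = 9.524 V.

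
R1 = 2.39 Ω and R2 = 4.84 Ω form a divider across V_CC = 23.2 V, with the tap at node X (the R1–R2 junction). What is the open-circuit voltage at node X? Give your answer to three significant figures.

With X open, the divider is unloaded: V_th = 23.2 × 4.84/7.230 = 15.53 V.

V_th ≈ 15.5 V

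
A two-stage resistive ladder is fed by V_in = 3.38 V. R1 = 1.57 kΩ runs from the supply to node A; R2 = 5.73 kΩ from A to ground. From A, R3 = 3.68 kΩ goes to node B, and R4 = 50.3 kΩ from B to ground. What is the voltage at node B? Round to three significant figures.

The second stage (R3 + R4 = 53.98 kΩ) loads node A in parallel with R2.
R2 ‖ (R3+R4) = 5.180 kΩ.
V_A = 3.38 × 5.180/(1.57 + 5.180) = 2.594 V.
Then the unloaded second divider: V_B = V_A × R4/(R3+R4) = 2.594 × 0.9318 = 2.417 V.

V_B ≈ 2.42 V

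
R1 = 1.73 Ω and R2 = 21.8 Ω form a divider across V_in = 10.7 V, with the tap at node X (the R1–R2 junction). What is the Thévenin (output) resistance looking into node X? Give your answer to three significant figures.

With V_in suppressed (replaced by a short), R_th = R1 ‖ R2 = (1.730 × 21.8)/(1.730 + 21.8) = 1.603 Ω.

R_th ≈ 1.60 Ω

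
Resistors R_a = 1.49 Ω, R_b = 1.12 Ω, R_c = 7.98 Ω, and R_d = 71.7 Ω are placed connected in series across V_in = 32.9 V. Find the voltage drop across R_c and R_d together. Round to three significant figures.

V ≈ 31.9 V

ΣR = 1.49 + 1.12 + 7.98 + 71.7 = 82.29 Ω.
R_{R_c..R_d} = 7.98 + 71.7 = 79.68 Ω.
Voltage divider: V = V_in · (79.68 / 82.29) = 32.9 × 0.9683 = 31.86 V.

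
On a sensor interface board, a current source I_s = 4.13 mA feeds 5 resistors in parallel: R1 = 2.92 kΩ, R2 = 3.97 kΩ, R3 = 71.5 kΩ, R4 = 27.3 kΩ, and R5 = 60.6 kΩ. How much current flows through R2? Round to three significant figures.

Conductances: ΣG = 1/2.92 + 1/3.97 + 1/71.5 + 1/27.3 + 1/60.6 = 0.6615 (1/kΩ).
R2 takes the fraction G_k/ΣG = 0.2519/0.6615 = 0.3808, so I = 4.13 × 0.3808 = 1.573 mA.

I ≈ 1.57 mA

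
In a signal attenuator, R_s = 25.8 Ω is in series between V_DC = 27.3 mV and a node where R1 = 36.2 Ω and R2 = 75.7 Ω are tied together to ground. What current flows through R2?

I ≈ 0.176 mA

Equivalent of the parallel group: R_p = 24.49 Ω.
V_A = 27.3 × 24.49/50.29 = 13.29 mV.
Branch current I = V_A/R2 = 13.29/75.7 = 0.1756 mA.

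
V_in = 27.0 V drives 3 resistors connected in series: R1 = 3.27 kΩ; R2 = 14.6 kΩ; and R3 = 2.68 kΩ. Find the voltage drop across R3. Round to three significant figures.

ΣR = 3.27 + 14.6 + 2.68 = 20.55 kΩ.
Voltage divider: V = V_in · (2.680 / 20.55) = 27.0 × 0.1304 = 3.521 V.

V ≈ 3.52 V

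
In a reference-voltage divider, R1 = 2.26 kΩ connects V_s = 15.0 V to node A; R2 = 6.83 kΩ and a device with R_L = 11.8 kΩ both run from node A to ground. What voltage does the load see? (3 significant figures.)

R2 ‖ R_L = (6.83 × 11.8)/(6.83 + 11.8) = 4.326 kΩ.
Now apply the divider: V_out = 15.0 × 0.6568 = 9.853 V.
(Unloaded it would be 11.3 V; the load pulls it down.)

V_out ≈ 9.85 V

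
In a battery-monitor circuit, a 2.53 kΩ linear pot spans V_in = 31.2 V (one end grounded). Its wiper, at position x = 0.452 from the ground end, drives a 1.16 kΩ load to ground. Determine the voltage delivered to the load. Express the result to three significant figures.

V_out ≈ 9.16 V

Lower segment x·R_p = 1.144 kΩ; upper segment (1−x)·R_p = 1.386 kΩ.
(x·R_p) ‖ R_L = 0.5759 kΩ.
V_out = 31.2 × 0.5759/(1.386 + 0.5759) = 9.156 V.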